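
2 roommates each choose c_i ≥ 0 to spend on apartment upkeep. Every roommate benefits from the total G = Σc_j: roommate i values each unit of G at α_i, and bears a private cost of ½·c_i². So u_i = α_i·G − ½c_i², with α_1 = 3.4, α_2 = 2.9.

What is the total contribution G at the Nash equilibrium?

Roommate i's FOC: ∂u_i/∂c_i = α_i − c_i = 0, so c_i* = α_i.
NE contributions = (3.4, 2.9); G = 6.3.

6.3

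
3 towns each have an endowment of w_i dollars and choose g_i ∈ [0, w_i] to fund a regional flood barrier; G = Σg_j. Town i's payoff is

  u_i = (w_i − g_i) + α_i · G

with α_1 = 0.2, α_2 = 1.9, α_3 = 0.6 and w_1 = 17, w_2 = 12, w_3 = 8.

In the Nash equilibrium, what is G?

∂u_i/∂g_i = α_i − 1, so town i contributes w_i if α_i > 1, else 0.
α_i > 1 for i ∈ {2}; NE contributions (0, 12, 0), G = 12.

12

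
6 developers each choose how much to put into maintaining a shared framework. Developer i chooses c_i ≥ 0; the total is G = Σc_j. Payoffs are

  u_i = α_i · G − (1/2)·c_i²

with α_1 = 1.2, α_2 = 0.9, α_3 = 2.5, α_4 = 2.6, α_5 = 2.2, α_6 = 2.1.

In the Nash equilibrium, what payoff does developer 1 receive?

Developer i's FOC: ∂u_i/∂c_i = α_i − c_i = 0, so c_i* = α_i.
NE contributions = (1.2, 0.9, 2.5, 2.6, 2.2, 2.1); G = 11.5.
u_1 = α_1·G − ½·(c_1)² = 1.2·11.5 − ½·1.2² = 13.08.

13.08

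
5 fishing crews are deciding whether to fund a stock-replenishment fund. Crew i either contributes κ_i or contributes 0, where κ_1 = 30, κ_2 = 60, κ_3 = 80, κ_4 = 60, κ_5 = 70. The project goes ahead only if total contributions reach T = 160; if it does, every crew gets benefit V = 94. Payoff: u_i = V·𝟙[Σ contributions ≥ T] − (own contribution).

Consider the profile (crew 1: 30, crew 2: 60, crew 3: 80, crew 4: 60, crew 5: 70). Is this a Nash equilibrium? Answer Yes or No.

Total = 300 ≥ 160: provided.
Crew 1 (pledges 30, payoff 64): dropping to 0 → total 270, payoff 94. Profitable deviation.

No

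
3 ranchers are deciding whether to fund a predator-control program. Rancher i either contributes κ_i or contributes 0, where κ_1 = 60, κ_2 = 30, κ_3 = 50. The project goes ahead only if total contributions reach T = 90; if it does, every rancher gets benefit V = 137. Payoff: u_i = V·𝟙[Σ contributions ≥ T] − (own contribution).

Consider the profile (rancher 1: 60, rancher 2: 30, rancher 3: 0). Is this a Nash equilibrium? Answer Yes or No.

Total = 90 ≥ 90: provided.
Rancher 1 (pledges 60, payoff 77): dropping to 0 → total 30, payoff 0. No gain.
Rancher 2 (pledges 30, payoff 107): dropping to 0 → total 60, payoff 0. No gain.
Rancher 3 (pledges 0, payoff 137): pledging 50 → total 140, payoff 87. No gain.

Yes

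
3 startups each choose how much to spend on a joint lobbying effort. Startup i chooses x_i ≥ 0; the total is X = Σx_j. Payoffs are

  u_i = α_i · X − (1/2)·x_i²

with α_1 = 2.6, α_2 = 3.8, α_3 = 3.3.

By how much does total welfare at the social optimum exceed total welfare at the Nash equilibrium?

Startup i's FOC: ∂u_i/∂x_i = α_i − x_i = 0, so x_i* = α_i.
NE contributions = (2.6, 3.8, 3.3); X = 9.7.
W^NE = (Σα)·X − ½Σα_i² = 9.7² − ½·32.09 = 78.045.
Planner sets x_i = Σα_j = 9.7 for every i, so X^SO = 3·9.7 = 29.1.
W^SO = (Σα)·X^SO − ½·3·(Σα)² = (3/2)·9.7² = 141.135.
Deadweight loss = W^SO − W^NE = 63.09.

63.09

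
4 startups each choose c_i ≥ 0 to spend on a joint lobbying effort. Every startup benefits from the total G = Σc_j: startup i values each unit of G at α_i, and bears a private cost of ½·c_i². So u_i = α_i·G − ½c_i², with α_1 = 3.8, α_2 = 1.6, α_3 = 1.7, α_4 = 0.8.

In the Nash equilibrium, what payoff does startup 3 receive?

Startup i's FOC: ∂u_i/∂c_i = α_i − c_i = 0, so c_i* = α_i.
NE contributions = (3.8, 1.6, 1.7, 0.8); G = 7.9.
u_3 = α_3·G − ½·(c_3)² = 1.7·7.9 − ½·1.7² = 11.985.

11.985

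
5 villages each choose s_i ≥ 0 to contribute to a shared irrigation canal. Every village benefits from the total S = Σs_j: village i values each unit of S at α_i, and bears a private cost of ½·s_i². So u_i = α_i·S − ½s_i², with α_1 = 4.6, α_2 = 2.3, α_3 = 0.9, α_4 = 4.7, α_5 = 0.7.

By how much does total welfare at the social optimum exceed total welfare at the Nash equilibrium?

286.28

Village i's FOC: ∂u_i/∂s_i = α_i − s_i = 0, so s_i* = α_i.
NE contributions = (4.6, 2.3, 0.9, 4.7, 0.7); S = 13.2.
W^NE = (Σα)·S − ½Σα_i² = 13.2² − ½·49.84 = 149.32.
Planner sets s_i = Σα_j = 13.2 for every i, so S^SO = 5·13.2 = 66.
W^SO = (Σα)·S^SO − ½·5·(Σα)² = (5/2)·13.2² = 435.6.
Deadweight loss = W^SO − W^NE = 286.28.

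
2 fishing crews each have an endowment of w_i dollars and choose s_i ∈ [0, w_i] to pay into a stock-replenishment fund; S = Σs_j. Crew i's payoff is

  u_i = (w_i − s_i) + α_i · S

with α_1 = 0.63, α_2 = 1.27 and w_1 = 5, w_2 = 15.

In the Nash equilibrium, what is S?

∂u_i/∂s_i = α_i − 1, so crew i contributes w_i if α_i > 1, else 0.
α_i > 1 for i ∈ {2}; NE contributions (0, 15), S = 15.

15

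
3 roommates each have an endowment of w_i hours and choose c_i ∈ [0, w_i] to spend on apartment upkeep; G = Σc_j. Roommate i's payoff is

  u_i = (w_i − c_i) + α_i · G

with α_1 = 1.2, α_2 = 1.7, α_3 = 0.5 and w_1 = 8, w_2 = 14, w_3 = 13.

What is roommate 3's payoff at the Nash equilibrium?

24

∂u_i/∂c_i = α_i − 1, so roommate i contributes w_i if α_i > 1, else 0.
α_i > 1 for i ∈ {1, 2}; NE contributions (8, 14, 0), G = 22.
u_3 = (13 − 0) + 0.5·22 = 24.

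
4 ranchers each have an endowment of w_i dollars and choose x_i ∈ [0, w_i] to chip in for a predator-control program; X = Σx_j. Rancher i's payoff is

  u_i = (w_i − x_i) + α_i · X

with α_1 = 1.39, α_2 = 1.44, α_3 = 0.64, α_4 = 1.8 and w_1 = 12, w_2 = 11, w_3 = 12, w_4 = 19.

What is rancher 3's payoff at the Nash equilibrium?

38.88

∂u_i/∂x_i = α_i − 1, so rancher i contributes w_i if α_i > 1, else 0.
α_i > 1 for i ∈ {1, 2, 4}; NE contributions (12, 11, 0, 19), X = 42.
u_3 = (12 − 0) + 0.64·42 = 38.88.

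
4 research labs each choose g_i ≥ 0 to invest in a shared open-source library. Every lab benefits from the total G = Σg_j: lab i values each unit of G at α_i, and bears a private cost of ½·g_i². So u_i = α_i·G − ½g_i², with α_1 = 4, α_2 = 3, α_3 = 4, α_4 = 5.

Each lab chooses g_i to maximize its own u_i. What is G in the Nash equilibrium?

16

Lab i's FOC: ∂u_i/∂g_i = α_i − g_i = 0, so g_i* = α_i.
NE contributions = (4, 3, 4, 5); G = 16.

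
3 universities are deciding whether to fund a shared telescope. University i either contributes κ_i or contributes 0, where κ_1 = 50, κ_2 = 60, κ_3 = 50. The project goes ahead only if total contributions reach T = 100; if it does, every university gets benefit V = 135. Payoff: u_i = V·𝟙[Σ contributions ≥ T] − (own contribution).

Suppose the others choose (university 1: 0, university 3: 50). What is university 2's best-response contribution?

60

Others' total = 50. Contributing 60 brings total to 110 ≥ 100: gain V − κ_2 = 75.
Best response: 60.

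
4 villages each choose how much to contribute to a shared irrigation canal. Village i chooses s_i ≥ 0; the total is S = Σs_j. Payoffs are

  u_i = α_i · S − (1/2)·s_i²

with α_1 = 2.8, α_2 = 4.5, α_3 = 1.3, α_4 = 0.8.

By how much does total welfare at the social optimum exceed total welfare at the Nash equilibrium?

103.57

Village i's FOC: ∂u_i/∂s_i = α_i − s_i = 0, so s_i* = α_i.
NE contributions = (2.8, 4.5, 1.3, 0.8); S = 9.4.
W^NE = (Σα)·S − ½Σα_i² = 9.4² − ½·30.42 = 73.15.
Planner sets s_i = Σα_j = 9.4 for every i, so S^SO = 4·9.4 = 37.6.
W^SO = (Σα)·S^SO − ½·4·(Σα)² = (4/2)·9.4² = 176.72.
Deadweight loss = W^SO − W^NE = 103.57.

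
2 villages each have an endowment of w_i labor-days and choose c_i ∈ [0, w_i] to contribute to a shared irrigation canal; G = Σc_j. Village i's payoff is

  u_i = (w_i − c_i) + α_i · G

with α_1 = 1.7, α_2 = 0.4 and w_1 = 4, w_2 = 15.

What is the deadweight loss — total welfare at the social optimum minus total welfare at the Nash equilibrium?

16.5

∂u_i/∂c_i = α_i − 1, so village i contributes w_i if α_i > 1, else 0.
α_i > 1 for i ∈ {1}; NE contributions (4, 0), G = 4.
W^NE = Σw_i − G^NE + (Σα_i)·G^NE = 19 + 1.1·4 = 23.4.
Planner: ∂(Σu_j)/∂c_i = Σα_j − 1 = 1.1 > 0, so everyone contributes w_i; G^SO = 19, W^SO = 19 + 1.1·19 = 39.9.
Deadweight loss = 16.5.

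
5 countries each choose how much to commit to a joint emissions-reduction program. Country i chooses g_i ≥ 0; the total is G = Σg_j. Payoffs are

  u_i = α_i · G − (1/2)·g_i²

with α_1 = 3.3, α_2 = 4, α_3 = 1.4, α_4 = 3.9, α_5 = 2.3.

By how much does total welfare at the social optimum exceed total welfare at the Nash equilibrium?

357.69

Country i's FOC: ∂u_i/∂g_i = α_i − g_i = 0, so g_i* = α_i.
NE contributions = (3.3, 4, 1.4, 3.9, 2.3); G = 14.9.
W^NE = (Σα)·G − ½Σα_i² = 14.9² − ½·49.35 = 197.335.
Planner sets g_i = Σα_j = 14.9 for every i, so G^SO = 5·14.9 = 74.5.
W^SO = (Σα)·G^SO − ½·5·(Σα)² = (5/2)·14.9² = 555.025.
Deadweight loss = W^SO − W^NE = 357.69.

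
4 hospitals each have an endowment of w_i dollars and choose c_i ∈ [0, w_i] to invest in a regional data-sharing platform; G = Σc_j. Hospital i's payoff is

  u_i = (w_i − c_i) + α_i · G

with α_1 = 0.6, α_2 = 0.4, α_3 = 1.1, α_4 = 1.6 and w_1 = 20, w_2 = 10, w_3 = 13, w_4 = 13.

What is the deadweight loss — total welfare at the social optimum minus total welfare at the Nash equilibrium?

∂u_i/∂c_i = α_i − 1, so hospital i contributes w_i if α_i > 1, else 0.
α_i > 1 for i ∈ {3, 4}; NE contributions (0, 0, 13, 13), G = 26.
W^NE = Σw_i − G^NE + (Σα_i)·G^NE = 56 + 2.7·26 = 126.2.
Planner: ∂(Σu_j)/∂c_i = Σα_j − 1 = 2.7 > 0, so everyone contributes w_i; G^SO = 56, W^SO = 56 + 2.7·56 = 207.2.
Deadweight loss = 81.

81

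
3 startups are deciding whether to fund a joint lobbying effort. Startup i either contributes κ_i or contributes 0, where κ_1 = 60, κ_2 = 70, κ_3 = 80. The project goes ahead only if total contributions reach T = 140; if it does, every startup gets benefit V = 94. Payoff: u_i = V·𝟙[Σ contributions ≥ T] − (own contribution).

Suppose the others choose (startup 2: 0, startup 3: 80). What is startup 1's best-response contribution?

Others' total = 80. Contributing 60 brings total to 140 ≥ 140: gain V − κ_1 = 34.
Best response: 60.

60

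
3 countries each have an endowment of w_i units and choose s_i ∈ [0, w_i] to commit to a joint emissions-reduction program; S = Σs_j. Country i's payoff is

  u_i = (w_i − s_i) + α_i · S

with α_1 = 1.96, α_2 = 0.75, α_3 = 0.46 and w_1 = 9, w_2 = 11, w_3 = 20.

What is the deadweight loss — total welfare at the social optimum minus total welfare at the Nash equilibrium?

∂u_i/∂s_i = α_i − 1, so country i contributes w_i if α_i > 1, else 0.
α_i > 1 for i ∈ {1}; NE contributions (9, 0, 0), S = 9.
W^NE = Σw_i − S^NE + (Σα_i)·S^NE = 40 + 2.17·9 = 59.53.
Planner: ∂(Σu_j)/∂s_i = Σα_j − 1 = 2.17 > 0, so everyone contributes w_i; S^SO = 40, W^SO = 40 + 2.17·40 = 126.8.
Deadweight loss = 67.27.

67.27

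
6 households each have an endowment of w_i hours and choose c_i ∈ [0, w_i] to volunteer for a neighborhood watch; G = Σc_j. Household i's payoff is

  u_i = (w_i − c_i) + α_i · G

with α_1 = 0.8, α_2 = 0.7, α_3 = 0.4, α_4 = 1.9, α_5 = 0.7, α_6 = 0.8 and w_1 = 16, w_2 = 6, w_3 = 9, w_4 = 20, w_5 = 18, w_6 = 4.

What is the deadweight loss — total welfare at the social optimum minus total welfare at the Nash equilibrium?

227.9

∂u_i/∂c_i = α_i − 1, so household i contributes w_i if α_i > 1, else 0.
α_i > 1 for i ∈ {4}; NE contributions (0, 0, 0, 20, 0, 0), G = 20.
W^NE = Σw_i − G^NE + (Σα_i)·G^NE = 73 + 4.3·20 = 159.
Planner: ∂(Σu_j)/∂c_i = Σα_j − 1 = 4.3 > 0, so everyone contributes w_i; G^SO = 73, W^SO = 73 + 4.3·73 = 386.9.
Deadweight loss = 227.9.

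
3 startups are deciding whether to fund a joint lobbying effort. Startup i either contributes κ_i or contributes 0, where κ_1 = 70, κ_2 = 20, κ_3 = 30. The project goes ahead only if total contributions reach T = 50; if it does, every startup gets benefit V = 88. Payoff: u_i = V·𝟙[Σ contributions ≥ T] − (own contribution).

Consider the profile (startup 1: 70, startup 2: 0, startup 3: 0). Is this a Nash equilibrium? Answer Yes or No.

Yes

Total = 70 ≥ 50: provided.
Startup 1 (pledges 70, payoff 18): dropping to 0 → total 0, payoff 0. No gain.
Startup 2 (pledges 0, payoff 88): pledging 20 → total 90, payoff 68. No gain.
Startup 3 (pledges 0, payoff 88): pledging 30 → total 100, payoff 58. No gain.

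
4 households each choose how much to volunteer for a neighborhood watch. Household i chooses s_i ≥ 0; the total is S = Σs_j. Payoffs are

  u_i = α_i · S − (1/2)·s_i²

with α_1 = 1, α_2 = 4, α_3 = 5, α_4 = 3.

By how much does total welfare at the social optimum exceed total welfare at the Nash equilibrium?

Household i's FOC: ∂u_i/∂s_i = α_i − s_i = 0, so s_i* = α_i.
NE contributions = (1, 4, 5, 3); S = 13.
W^NE = (Σα)·S − ½Σα_i² = 13² − ½·51 = 143.5.
Planner sets s_i = Σα_j = 13 for every i, so S^SO = 4·13 = 52.
W^SO = (Σα)·S^SO − ½·4·(Σα)² = (4/2)·13² = 338.
Deadweight loss = W^SO − W^NE = 194.5.

194.5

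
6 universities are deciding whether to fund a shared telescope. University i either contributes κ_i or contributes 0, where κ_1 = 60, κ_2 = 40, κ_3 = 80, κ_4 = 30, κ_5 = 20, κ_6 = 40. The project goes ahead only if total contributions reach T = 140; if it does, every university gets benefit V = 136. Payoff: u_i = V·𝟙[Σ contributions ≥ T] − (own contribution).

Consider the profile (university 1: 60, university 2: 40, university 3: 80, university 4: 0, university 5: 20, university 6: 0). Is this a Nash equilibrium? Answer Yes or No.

No

Total = 200 ≥ 140: provided.
University 1 (pledges 60, payoff 76): dropping to 0 → total 140, payoff 136. Profitable deviation.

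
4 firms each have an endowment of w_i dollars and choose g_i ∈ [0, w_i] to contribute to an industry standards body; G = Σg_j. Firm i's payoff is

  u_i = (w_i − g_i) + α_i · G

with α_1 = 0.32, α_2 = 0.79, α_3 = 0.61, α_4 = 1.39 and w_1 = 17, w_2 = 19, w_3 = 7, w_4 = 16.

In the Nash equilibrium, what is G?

∂u_i/∂g_i = α_i − 1, so firm i contributes w_i if α_i > 1, else 0.
α_i > 1 for i ∈ {4}; NE contributions (0, 0, 0, 16), G = 16.

16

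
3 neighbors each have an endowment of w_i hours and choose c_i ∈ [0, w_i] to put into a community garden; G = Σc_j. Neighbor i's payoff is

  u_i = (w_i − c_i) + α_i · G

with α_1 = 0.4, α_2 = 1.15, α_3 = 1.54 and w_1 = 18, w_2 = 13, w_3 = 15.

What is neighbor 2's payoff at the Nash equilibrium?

32.2

∂u_i/∂c_i = α_i − 1, so neighbor i contributes w_i if α_i > 1, else 0.
α_i > 1 for i ∈ {2, 3}; NE contributions (0, 13, 15), G = 28.
u_2 = (13 − 13) + 1.15·28 = 32.2.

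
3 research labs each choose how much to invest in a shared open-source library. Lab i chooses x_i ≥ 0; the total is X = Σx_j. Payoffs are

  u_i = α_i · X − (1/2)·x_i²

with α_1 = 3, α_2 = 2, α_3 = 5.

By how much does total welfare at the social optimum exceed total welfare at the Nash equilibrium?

Lab i's FOC: ∂u_i/∂x_i = α_i − x_i = 0, so x_i* = α_i.
NE contributions = (3, 2, 5); X = 10.
W^NE = (Σα)·X − ½Σα_i² = 10² − ½·38 = 81.
Planner sets x_i = Σα_j = 10 for every i, so X^SO = 3·10 = 30.
W^SO = (Σα)·X^SO − ½·3·(Σα)² = (3/2)·10² = 150.
Deadweight loss = W^SO − W^NE = 69.

69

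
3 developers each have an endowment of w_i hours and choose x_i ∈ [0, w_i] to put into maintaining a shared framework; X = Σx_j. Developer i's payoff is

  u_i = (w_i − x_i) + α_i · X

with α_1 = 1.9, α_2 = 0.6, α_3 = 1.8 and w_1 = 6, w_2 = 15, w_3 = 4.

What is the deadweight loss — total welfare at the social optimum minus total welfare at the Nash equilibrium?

49.5

∂u_i/∂x_i = α_i − 1, so developer i contributes w_i if α_i > 1, else 0.
α_i > 1 for i ∈ {1, 3}; NE contributions (6, 0, 4), X = 10.
W^NE = Σw_i − X^NE + (Σα_i)·X^NE = 25 + 3.3·10 = 58.
Planner: ∂(Σu_j)/∂x_i = Σα_j − 1 = 3.3 > 0, so everyone contributes w_i; X^SO = 25, W^SO = 25 + 3.3·25 = 107.5.
Deadweight loss = 49.5.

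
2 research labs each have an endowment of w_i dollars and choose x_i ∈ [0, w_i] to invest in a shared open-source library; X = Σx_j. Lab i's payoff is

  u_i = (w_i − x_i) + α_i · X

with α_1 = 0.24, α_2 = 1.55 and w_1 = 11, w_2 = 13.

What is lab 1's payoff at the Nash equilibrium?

14.12

∂u_i/∂x_i = α_i − 1, so lab i contributes w_i if α_i > 1, else 0.
α_i > 1 for i ∈ {2}; NE contributions (0, 13), X = 13.
u_1 = (11 − 0) + 0.24·13 = 14.12.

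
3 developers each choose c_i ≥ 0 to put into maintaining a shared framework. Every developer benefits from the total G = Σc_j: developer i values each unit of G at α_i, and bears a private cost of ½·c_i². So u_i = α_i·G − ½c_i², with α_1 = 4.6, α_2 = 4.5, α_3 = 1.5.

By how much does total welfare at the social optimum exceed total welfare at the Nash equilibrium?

78.01

Developer i's FOC: ∂u_i/∂c_i = α_i − c_i = 0, so c_i* = α_i.
NE contributions = (4.6, 4.5, 1.5); G = 10.6.
W^NE = (Σα)·G − ½Σα_i² = 10.6² − ½·43.66 = 90.53.
Planner sets c_i = Σα_j = 10.6 for every i, so G^SO = 3·10.6 = 31.8.
W^SO = (Σα)·G^SO − ½·3·(Σα)² = (3/2)·10.6² = 168.54.
Deadweight loss = W^SO − W^NE = 78.01.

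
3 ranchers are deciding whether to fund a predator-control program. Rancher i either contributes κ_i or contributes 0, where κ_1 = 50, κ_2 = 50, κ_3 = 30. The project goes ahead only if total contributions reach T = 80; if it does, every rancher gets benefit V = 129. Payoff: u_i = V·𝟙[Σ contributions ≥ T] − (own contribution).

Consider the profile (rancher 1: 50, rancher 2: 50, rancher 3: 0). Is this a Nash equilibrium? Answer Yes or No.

Yes

Total = 100 ≥ 80: provided.
Rancher 1 (pledges 50, payoff 79): dropping to 0 → total 50, payoff 0. No gain.
Rancher 2 (pledges 50, payoff 79): dropping to 0 → total 50, payoff 0. No gain.
Rancher 3 (pledges 0, payoff 129): pledging 30 → total 130, payoff 99. No gain.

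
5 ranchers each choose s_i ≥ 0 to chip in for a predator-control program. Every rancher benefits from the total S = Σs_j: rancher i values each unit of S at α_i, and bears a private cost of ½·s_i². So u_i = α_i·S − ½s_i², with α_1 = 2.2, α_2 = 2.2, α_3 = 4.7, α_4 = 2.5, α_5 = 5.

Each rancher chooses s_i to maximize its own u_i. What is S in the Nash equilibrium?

16.6

Rancher i's FOC: ∂u_i/∂s_i = α_i − s_i = 0, so s_i* = α_i.
NE contributions = (2.2, 2.2, 4.7, 2.5, 5); S = 16.6.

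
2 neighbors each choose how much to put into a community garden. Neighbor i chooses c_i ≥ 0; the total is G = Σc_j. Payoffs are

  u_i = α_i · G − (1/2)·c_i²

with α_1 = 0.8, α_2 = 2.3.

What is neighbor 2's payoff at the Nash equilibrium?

4.485

Neighbor i's FOC: ∂u_i/∂c_i = α_i − c_i = 0, so c_i* = α_i.
NE contributions = (0.8, 2.3); G = 3.1.
u_2 = α_2·G − ½·(c_2)² = 2.3·3.1 − ½·2.3² = 4.485.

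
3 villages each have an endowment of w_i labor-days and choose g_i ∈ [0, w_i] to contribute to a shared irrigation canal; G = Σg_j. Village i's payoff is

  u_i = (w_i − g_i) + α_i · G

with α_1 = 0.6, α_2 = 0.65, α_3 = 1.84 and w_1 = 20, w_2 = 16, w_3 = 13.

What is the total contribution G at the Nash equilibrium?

∂u_i/∂g_i = α_i − 1, so village i contributes w_i if α_i > 1, else 0.
α_i > 1 for i ∈ {3}; NE contributions (0, 0, 13), G = 13.

13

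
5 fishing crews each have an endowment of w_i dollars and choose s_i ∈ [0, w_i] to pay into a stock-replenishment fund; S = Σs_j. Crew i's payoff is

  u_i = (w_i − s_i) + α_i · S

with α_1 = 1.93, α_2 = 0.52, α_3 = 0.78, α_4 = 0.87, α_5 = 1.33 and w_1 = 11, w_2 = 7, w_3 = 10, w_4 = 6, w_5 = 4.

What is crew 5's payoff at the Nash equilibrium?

∂u_i/∂s_i = α_i − 1, so crew i contributes w_i if α_i > 1, else 0.
α_i > 1 for i ∈ {1, 5}; NE contributions (11, 0, 0, 0, 4), S = 15.
u_5 = (4 − 4) + 1.33·15 = 19.95.

19.95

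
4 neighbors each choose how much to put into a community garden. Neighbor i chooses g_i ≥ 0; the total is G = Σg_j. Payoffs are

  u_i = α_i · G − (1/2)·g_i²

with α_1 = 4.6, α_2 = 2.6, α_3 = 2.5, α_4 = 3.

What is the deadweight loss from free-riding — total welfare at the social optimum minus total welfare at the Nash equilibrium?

182.875

Neighbor i's FOC: ∂u_i/∂g_i = α_i − g_i = 0, so g_i* = α_i.
NE contributions = (4.6, 2.6, 2.5, 3); G = 12.7.
W^NE = (Σα)·G − ½Σα_i² = 12.7² − ½·43.17 = 139.705.
Planner sets g_i = Σα_j = 12.7 for every i, so G^SO = 4·12.7 = 50.8.
W^SO = (Σα)·G^SO − ½·4·(Σα)² = (4/2)·12.7² = 322.58.
Deadweight loss = W^SO − W^NE = 182.875.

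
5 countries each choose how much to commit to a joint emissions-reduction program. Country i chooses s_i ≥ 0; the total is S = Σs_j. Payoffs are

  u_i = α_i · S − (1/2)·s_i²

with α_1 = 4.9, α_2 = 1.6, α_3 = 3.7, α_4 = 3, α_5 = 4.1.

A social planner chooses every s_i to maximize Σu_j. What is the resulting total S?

Planner FOC: ∂(Σu_j)/∂s_i = (Σα_j) − s_i = 0, so s_i^SO = Σα_j = 17.3 for every i; S^SO = 86.5.

86.5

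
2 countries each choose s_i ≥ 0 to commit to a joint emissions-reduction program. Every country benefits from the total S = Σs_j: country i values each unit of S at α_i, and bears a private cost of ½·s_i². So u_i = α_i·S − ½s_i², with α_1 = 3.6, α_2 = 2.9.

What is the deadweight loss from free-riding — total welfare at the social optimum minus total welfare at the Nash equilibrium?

Country i's FOC: ∂u_i/∂s_i = α_i − s_i = 0, so s_i* = α_i.
NE contributions = (3.6, 2.9); S = 6.5.
W^NE = (Σα)·S − ½Σα_i² = 6.5² − ½·21.37 = 31.565.
Planner sets s_i = Σα_j = 6.5 for every i, so S^SO = 2·6.5 = 13.
W^SO = (Σα)·S^SO − ½·2·(Σα)² = (2/2)·6.5² = 42.25.
Deadweight loss = W^SO − W^NE = 10.685.

10.685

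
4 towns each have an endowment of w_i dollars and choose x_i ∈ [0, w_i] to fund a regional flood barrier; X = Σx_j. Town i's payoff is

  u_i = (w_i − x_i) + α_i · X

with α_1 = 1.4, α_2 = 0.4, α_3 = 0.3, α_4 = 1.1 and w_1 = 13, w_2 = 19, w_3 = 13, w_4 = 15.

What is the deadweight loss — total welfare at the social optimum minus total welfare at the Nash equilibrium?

70.4

∂u_i/∂x_i = α_i − 1, so town i contributes w_i if α_i > 1, else 0.
α_i > 1 for i ∈ {1, 4}; NE contributions (13, 0, 0, 15), X = 28.
W^NE = Σw_i − X^NE + (Σα_i)·X^NE = 60 + 2.2·28 = 121.6.
Planner: ∂(Σu_j)/∂x_i = Σα_j − 1 = 2.2 > 0, so everyone contributes w_i; X^SO = 60, W^SO = 60 + 2.2·60 = 192.
Deadweight loss = 70.4.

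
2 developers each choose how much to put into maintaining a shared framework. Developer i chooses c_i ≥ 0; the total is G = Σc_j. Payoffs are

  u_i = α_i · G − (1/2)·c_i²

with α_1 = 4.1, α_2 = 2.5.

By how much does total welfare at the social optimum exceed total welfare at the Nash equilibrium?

Developer i's FOC: ∂u_i/∂c_i = α_i − c_i = 0, so c_i* = α_i.
NE contributions = (4.1, 2.5); G = 6.6.
W^NE = (Σα)·G − ½Σα_i² = 6.6² − ½·23.06 = 32.03.
Planner sets c_i = Σα_j = 6.6 for every i, so G^SO = 2·6.6 = 13.2.
W^SO = (Σα)·G^SO − ½·2·(Σα)² = (2/2)·6.6² = 43.56.
Deadweight loss = W^SO − W^NE = 11.53.

11.53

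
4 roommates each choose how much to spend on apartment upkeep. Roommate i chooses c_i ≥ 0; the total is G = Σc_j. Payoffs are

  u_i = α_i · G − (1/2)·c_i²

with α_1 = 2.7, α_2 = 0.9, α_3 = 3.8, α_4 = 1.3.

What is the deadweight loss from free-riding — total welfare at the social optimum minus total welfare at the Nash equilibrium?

Roommate i's FOC: ∂u_i/∂c_i = α_i − c_i = 0, so c_i* = α_i.
NE contributions = (2.7, 0.9, 3.8, 1.3); G = 8.7.
W^NE = (Σα)·G − ½Σα_i² = 8.7² − ½·24.23 = 63.575.
Planner sets c_i = Σα_j = 8.7 for every i, so G^SO = 4·8.7 = 34.8.
W^SO = (Σα)·G^SO − ½·4·(Σα)² = (4/2)·8.7² = 151.38.
Deadweight loss = W^SO − W^NE = 87.805.

87.805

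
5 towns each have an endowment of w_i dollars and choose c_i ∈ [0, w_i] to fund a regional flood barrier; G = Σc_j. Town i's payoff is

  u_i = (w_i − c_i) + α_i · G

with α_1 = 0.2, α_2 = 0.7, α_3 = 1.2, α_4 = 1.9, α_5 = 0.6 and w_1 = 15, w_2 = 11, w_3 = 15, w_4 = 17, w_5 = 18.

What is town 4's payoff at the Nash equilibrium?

∂u_i/∂c_i = α_i − 1, so town i contributes w_i if α_i > 1, else 0.
α_i > 1 for i ∈ {3, 4}; NE contributions (0, 0, 15, 17, 0), G = 32.
u_4 = (17 − 17) + 1.9·32 = 60.8.

60.8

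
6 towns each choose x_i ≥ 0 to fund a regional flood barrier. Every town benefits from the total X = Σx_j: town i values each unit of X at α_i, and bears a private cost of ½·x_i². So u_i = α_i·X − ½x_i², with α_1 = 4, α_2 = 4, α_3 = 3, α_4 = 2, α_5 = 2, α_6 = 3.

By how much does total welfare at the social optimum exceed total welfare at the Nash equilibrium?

677

Town i's FOC: ∂u_i/∂x_i = α_i − x_i = 0, so x_i* = α_i.
NE contributions = (4, 4, 3, 2, 2, 3); X = 18.
W^NE = (Σα)·X − ½Σα_i² = 18² − ½·58 = 295.
Planner sets x_i = Σα_j = 18 for every i, so X^SO = 6·18 = 108.
W^SO = (Σα)·X^SO − ½·6·(Σα)² = (6/2)·18² = 972.
Deadweight loss = W^SO − W^NE = 677.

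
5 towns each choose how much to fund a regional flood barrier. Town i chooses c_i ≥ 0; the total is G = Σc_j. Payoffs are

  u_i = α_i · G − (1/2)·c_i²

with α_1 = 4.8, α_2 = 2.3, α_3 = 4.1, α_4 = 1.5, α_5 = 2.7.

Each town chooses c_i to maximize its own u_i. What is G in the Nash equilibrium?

15.4

Town i's FOC: ∂u_i/∂c_i = α_i − c_i = 0, so c_i* = α_i.
NE contributions = (4.8, 2.3, 4.1, 1.5, 2.7); G = 15.4.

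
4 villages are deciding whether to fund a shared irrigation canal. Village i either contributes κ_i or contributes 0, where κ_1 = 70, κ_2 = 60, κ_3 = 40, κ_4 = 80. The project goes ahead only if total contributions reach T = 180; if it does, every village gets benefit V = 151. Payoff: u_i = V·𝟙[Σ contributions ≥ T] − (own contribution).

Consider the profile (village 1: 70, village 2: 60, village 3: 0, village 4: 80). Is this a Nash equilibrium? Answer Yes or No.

Yes

Total = 210 ≥ 180: provided.
Village 1 (pledges 70, payoff 81): dropping to 0 → total 140, payoff 0. No gain.
Village 2 (pledges 60, payoff 91): dropping to 0 → total 150, payoff 0. No gain.
Village 3 (pledges 0, payoff 151): pledging 40 → total 250, payoff 111. No gain.
Village 4 (pledges 80, payoff 71): dropping to 0 → total 130, payoff 0. No gain.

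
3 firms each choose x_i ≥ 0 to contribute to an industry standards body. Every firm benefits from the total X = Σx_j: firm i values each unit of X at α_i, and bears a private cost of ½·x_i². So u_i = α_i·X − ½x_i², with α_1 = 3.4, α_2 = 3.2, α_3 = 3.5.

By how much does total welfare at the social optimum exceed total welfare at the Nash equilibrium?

68.03

Firm i's FOC: ∂u_i/∂x_i = α_i − x_i = 0, so x_i* = α_i.
NE contributions = (3.4, 3.2, 3.5); X = 10.1.
W^NE = (Σα)·X − ½Σα_i² = 10.1² − ½·34.05 = 84.985.
Planner sets x_i = Σα_j = 10.1 for every i, so X^SO = 3·10.1 = 30.3.
W^SO = (Σα)·X^SO − ½·3·(Σα)² = (3/2)·10.1² = 153.015.
Deadweight loss = W^SO − W^NE = 68.03.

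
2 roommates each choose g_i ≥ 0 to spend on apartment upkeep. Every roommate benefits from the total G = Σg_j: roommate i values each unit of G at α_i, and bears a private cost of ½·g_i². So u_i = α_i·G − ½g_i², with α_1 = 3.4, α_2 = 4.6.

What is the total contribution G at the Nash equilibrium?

8

Roommate i's FOC: ∂u_i/∂g_i = α_i − g_i = 0, so g_i* = α_i.
NE contributions = (3.4, 4.6); G = 8.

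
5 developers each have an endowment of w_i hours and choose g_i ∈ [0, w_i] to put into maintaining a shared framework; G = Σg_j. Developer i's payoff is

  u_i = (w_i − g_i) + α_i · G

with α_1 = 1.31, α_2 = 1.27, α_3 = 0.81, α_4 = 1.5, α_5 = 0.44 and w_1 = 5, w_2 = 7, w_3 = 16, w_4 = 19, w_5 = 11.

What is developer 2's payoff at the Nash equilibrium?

∂u_i/∂g_i = α_i − 1, so developer i contributes w_i if α_i > 1, else 0.
α_i > 1 for i ∈ {1, 2, 4}; NE contributions (5, 7, 0, 19, 0), G = 31.
u_2 = (7 − 7) + 1.27·31 = 39.37.

39.37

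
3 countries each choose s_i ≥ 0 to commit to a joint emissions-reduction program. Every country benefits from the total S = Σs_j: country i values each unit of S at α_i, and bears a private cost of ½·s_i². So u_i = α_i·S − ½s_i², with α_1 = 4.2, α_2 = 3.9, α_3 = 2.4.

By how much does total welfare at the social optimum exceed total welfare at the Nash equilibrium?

74.43

Country i's FOC: ∂u_i/∂s_i = α_i − s_i = 0, so s_i* = α_i.
NE contributions = (4.2, 3.9, 2.4); S = 10.5.
W^NE = (Σα)·S − ½Σα_i² = 10.5² − ½·38.61 = 90.945.
Planner sets s_i = Σα_j = 10.5 for every i, so S^SO = 3·10.5 = 31.5.
W^SO = (Σα)·S^SO − ½·3·(Σα)² = (3/2)·10.5² = 165.375.
Deadweight loss = W^SO − W^NE = 74.43.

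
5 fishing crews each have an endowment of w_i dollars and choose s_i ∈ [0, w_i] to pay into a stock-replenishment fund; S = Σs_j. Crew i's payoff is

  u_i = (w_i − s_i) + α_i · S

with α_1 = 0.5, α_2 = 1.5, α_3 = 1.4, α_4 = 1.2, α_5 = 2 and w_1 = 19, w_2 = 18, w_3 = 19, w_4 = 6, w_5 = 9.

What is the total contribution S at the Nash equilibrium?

∂u_i/∂s_i = α_i − 1, so crew i contributes w_i if α_i > 1, else 0.
α_i > 1 for i ∈ {2, 3, 4, 5}; NE contributions (0, 18, 19, 6, 9), S = 52.

52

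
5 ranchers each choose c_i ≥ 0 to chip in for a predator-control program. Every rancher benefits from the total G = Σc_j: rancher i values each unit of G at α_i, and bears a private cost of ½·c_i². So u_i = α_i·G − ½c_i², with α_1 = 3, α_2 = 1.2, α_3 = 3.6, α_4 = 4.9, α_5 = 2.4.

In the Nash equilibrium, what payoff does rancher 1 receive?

Rancher i's FOC: ∂u_i/∂c_i = α_i − c_i = 0, so c_i* = α_i.
NE contributions = (3, 1.2, 3.6, 4.9, 2.4); G = 15.1.
u_1 = α_1·G − ½·(c_1)² = 3·15.1 − ½·3² = 40.8.

40.8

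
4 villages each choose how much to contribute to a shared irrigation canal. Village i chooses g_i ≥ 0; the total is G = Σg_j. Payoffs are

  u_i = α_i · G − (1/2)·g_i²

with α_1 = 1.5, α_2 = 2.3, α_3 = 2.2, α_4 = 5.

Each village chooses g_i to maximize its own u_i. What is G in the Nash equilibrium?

Village i's FOC: ∂u_i/∂g_i = α_i − g_i = 0, so g_i* = α_i.
NE contributions = (1.5, 2.3, 2.2, 5); G = 11.

11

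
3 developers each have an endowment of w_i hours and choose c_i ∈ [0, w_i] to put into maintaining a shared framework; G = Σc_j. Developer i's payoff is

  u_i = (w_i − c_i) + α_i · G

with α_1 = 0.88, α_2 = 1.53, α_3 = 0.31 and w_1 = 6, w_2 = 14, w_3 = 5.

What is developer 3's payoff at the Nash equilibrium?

9.34

∂u_i/∂c_i = α_i − 1, so developer i contributes w_i if α_i > 1, else 0.
α_i > 1 for i ∈ {2}; NE contributions (0, 14, 0), G = 14.
u_3 = (5 − 0) + 0.31·14 = 9.34.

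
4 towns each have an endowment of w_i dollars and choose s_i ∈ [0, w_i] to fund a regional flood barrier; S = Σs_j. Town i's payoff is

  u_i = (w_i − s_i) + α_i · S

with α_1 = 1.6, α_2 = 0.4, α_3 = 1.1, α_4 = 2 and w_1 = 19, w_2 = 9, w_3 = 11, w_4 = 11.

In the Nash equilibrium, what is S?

41

∂u_i/∂s_i = α_i − 1, so town i contributes w_i if α_i > 1, else 0.
α_i > 1 for i ∈ {1, 3, 4}; NE contributions (19, 0, 11, 11), S = 41.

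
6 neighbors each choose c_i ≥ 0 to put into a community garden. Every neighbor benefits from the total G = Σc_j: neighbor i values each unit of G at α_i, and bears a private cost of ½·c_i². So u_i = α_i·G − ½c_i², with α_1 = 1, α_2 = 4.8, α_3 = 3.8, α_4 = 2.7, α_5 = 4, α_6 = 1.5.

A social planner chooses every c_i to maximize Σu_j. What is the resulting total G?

106.8

Planner FOC: ∂(Σu_j)/∂c_i = (Σα_j) − c_i = 0, so c_i^SO = Σα_j = 17.8 for every i; G^SO = 106.8.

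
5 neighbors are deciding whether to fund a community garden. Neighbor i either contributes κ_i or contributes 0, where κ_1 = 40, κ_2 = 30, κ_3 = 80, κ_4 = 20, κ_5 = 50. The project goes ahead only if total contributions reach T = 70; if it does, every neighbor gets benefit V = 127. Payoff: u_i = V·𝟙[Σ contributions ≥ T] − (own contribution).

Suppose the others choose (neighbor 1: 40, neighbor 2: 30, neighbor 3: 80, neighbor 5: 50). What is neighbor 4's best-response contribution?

0

Others' total = 200 ≥ 70; contributing adds cost 20 for no extra benefit.
Best response: 0.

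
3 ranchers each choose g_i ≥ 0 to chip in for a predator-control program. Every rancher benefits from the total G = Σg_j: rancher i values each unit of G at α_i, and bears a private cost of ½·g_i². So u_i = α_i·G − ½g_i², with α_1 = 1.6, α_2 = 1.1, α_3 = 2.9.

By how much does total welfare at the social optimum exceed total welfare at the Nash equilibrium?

21.77

Rancher i's FOC: ∂u_i/∂g_i = α_i − g_i = 0, so g_i* = α_i.
NE contributions = (1.6, 1.1, 2.9); G = 5.6.
W^NE = (Σα)·G − ½Σα_i² = 5.6² − ½·12.18 = 25.27.
Planner sets g_i = Σα_j = 5.6 for every i, so G^SO = 3·5.6 = 16.8.
W^SO = (Σα)·G^SO − ½·3·(Σα)² = (3/2)·5.6² = 47.04.
Deadweight loss = W^SO − W^NE = 21.77.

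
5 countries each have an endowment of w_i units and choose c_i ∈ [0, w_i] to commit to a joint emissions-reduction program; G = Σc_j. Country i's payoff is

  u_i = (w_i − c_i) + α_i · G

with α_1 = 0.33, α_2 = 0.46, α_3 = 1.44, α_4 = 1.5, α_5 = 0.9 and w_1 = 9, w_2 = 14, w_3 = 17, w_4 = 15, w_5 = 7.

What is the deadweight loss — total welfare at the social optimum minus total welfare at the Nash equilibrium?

∂u_i/∂c_i = α_i − 1, so country i contributes w_i if α_i > 1, else 0.
α_i > 1 for i ∈ {3, 4}; NE contributions (0, 0, 17, 15, 0), G = 32.
W^NE = Σw_i − G^NE + (Σα_i)·G^NE = 62 + 3.63·32 = 178.16.
Planner: ∂(Σu_j)/∂c_i = Σα_j − 1 = 3.63 > 0, so everyone contributes w_i; G^SO = 62, W^SO = 62 + 3.63·62 = 287.06.
Deadweight loss = 108.9.

108.9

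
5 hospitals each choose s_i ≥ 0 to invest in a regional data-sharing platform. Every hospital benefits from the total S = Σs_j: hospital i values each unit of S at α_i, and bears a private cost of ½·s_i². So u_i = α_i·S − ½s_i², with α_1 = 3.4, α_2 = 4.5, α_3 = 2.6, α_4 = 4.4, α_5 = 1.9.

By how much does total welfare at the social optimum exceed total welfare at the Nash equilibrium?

454.13

Hospital i's FOC: ∂u_i/∂s_i = α_i − s_i = 0, so s_i* = α_i.
NE contributions = (3.4, 4.5, 2.6, 4.4, 1.9); S = 16.8.
W^NE = (Σα)·S − ½Σα_i² = 16.8² − ½·61.54 = 251.47.
Planner sets s_i = Σα_j = 16.8 for every i, so S^SO = 5·16.8 = 84.
W^SO = (Σα)·S^SO − ½·5·(Σα)² = (5/2)·16.8² = 705.6.
Deadweight loss = W^SO − W^NE = 454.13.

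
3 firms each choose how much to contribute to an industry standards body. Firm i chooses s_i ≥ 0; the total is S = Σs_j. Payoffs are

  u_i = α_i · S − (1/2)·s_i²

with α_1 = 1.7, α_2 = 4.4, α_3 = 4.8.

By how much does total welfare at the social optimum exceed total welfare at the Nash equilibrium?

Firm i's FOC: ∂u_i/∂s_i = α_i − s_i = 0, so s_i* = α_i.
NE contributions = (1.7, 4.4, 4.8); S = 10.9.
W^NE = (Σα)·S − ½Σα_i² = 10.9² − ½·45.29 = 96.165.
Planner sets s_i = Σα_j = 10.9 for every i, so S^SO = 3·10.9 = 32.7.
W^SO = (Σα)·S^SO − ½·3·(Σα)² = (3/2)·10.9² = 178.215.
Deadweight loss = W^SO − W^NE = 82.05.

82.05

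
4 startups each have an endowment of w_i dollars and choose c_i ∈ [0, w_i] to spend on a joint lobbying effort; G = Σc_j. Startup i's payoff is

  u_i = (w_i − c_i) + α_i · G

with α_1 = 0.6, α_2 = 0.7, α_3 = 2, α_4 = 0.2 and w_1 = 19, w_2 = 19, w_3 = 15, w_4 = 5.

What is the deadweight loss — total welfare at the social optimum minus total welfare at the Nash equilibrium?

∂u_i/∂c_i = α_i − 1, so startup i contributes w_i if α_i > 1, else 0.
α_i > 1 for i ∈ {3}; NE contributions (0, 0, 15, 0), G = 15.
W^NE = Σw_i − G^NE + (Σα_i)·G^NE = 58 + 2.5·15 = 95.5.
Planner: ∂(Σu_j)/∂c_i = Σα_j − 1 = 2.5 > 0, so everyone contributes w_i; G^SO = 58, W^SO = 58 + 2.5·58 = 203.
Deadweight loss = 107.5.

107.5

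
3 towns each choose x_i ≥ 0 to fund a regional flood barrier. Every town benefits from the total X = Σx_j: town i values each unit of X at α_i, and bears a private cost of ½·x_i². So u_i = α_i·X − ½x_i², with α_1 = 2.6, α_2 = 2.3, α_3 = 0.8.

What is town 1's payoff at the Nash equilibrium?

Town i's FOC: ∂u_i/∂x_i = α_i − x_i = 0, so x_i* = α_i.
NE contributions = (2.6, 2.3, 0.8); X = 5.7.
u_1 = α_1·X − ½·(x_1)² = 2.6·5.7 − ½·2.6² = 11.44.

11.44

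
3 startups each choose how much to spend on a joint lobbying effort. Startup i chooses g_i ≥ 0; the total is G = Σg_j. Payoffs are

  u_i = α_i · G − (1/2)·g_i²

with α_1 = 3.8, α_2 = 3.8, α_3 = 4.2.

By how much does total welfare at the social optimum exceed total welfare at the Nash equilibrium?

Startup i's FOC: ∂u_i/∂g_i = α_i − g_i = 0, so g_i* = α_i.
NE contributions = (3.8, 3.8, 4.2); G = 11.8.
W^NE = (Σα)·G − ½Σα_i² = 11.8² − ½·46.52 = 115.98.
Planner sets g_i = Σα_j = 11.8 for every i, so G^SO = 3·11.8 = 35.4.
W^SO = (Σα)·G^SO − ½·3·(Σα)² = (3/2)·11.8² = 208.86.
Deadweight loss = W^SO − W^NE = 92.88.

92.88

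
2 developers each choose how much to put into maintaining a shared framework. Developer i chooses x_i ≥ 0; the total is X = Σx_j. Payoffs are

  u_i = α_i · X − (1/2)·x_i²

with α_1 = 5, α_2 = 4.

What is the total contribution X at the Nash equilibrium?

Developer i's FOC: ∂u_i/∂x_i = α_i − x_i = 0, so x_i* = α_i.
NE contributions = (5, 4); X = 9.

9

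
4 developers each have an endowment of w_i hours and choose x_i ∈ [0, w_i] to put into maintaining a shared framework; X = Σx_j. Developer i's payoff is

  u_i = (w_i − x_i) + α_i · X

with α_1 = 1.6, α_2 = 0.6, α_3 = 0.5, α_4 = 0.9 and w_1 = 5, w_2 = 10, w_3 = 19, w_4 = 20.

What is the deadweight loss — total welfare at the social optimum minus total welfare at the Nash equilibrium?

127.4

∂u_i/∂x_i = α_i − 1, so developer i contributes w_i if α_i > 1, else 0.
α_i > 1 for i ∈ {1}; NE contributions (5, 0, 0, 0), X = 5.
W^NE = Σw_i − X^NE + (Σα_i)·X^NE = 54 + 2.6·5 = 67.
Planner: ∂(Σu_j)/∂x_i = Σα_j − 1 = 2.6 > 0, so everyone contributes w_i; X^SO = 54, W^SO = 54 + 2.6·54 = 194.4.
Deadweight loss = 127.4.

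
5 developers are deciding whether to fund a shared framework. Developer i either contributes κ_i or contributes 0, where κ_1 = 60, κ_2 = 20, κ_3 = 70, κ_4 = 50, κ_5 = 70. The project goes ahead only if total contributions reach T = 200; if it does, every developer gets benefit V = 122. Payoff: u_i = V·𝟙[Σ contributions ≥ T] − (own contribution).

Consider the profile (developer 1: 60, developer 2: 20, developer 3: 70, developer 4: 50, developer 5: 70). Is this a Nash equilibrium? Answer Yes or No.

No

Total = 270 ≥ 200: provided.
Developer 1 (pledges 60, payoff 62): dropping to 0 → total 210, payoff 122. Profitable deviation.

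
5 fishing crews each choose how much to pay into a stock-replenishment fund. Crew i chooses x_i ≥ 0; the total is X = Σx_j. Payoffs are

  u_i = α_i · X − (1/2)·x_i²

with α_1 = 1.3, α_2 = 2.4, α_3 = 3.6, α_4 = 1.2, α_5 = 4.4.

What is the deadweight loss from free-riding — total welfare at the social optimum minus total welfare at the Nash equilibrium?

Crew i's FOC: ∂u_i/∂x_i = α_i − x_i = 0, so x_i* = α_i.
NE contributions = (1.3, 2.4, 3.6, 1.2, 4.4); X = 12.9.
W^NE = (Σα)·X − ½Σα_i² = 12.9² − ½·41.21 = 145.805.
Planner sets x_i = Σα_j = 12.9 for every i, so X^SO = 5·12.9 = 64.5.
W^SO = (Σα)·X^SO − ½·5·(Σα)² = (5/2)·12.9² = 416.025.
Deadweight loss = W^SO − W^NE = 270.22.

270.22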